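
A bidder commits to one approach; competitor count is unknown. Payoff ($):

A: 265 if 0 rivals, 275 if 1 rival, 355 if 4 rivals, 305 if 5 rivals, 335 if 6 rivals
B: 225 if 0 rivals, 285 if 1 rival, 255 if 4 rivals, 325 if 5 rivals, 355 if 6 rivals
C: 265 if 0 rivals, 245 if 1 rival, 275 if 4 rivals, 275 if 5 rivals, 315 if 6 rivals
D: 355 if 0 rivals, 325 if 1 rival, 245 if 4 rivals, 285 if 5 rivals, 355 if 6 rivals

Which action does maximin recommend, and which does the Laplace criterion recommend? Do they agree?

maximin → A; laplace → D (disagree)

Row minima: A=265, B=225, C=245, D=245
Best worst-case = 265 → A.
Row averages: A=307, B=289, C=275, D=313
Highest average = 313 → D.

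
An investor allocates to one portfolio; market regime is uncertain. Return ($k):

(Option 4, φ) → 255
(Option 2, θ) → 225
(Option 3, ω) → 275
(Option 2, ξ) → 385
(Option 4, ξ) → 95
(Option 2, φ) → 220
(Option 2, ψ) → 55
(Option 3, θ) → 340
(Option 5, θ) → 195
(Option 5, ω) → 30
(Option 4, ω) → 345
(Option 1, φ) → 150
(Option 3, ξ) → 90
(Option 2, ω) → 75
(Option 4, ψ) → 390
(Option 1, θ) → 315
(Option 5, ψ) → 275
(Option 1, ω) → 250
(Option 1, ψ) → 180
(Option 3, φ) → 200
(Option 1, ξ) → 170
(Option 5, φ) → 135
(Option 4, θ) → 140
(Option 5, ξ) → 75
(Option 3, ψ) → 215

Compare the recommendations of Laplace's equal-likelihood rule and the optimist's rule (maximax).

Row averages: Option 1=213, Option 2=192, Option 3=224, Option 4=245, Option 5=142
Highest average = 245 → Option 4.
Row maxima: Option 1=315, Option 2=385, Option 3=340, Option 4=390, Option 5=275
Best best-case = 390 → Option 4.

laplace → Option 4; maximax → Option 4 (agree)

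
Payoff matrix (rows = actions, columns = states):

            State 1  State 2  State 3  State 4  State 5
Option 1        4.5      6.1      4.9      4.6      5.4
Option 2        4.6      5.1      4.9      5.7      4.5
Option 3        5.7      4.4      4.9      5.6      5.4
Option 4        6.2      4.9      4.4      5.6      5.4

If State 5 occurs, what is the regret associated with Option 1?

0.0

Best payoff under State 5 is 5.4.
Regret = 5.4 − 5.4 = 0.0.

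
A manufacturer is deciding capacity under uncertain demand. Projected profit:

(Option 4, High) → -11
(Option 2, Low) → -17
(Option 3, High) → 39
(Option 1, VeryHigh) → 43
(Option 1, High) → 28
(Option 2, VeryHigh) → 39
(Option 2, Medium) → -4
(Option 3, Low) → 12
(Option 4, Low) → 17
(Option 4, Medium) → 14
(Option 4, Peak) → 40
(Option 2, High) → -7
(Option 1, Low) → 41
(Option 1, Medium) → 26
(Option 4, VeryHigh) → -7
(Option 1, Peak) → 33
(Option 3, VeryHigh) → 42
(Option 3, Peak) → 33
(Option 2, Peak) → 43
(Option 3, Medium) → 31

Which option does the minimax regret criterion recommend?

Option 1

Column bests: Low=41, Medium=31, High=39, VeryHigh=43, Peak=43.
Option 1 regrets: 0, 5, 11, 0, 10 → max 11
Option 2 regrets: 58, 35, 46, 4, 0 → max 58
Option 3 regrets: 29, 0, 0, 1, 10 → max 29
Option 4 regrets: 24, 17, 50, 50, 3 → max 50
Smallest max regret = 11 → Option 1.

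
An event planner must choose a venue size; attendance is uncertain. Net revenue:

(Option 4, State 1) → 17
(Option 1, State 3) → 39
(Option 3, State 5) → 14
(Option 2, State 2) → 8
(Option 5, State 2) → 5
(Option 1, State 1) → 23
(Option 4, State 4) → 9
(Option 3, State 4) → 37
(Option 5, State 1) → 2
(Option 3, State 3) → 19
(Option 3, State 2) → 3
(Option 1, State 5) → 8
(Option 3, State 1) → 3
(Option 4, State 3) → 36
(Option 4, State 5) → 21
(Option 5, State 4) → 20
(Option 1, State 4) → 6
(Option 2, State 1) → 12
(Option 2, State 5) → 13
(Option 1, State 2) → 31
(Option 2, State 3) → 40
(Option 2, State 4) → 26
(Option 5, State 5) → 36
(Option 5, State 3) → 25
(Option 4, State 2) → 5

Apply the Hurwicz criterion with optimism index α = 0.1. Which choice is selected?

Option 2

Option 1: 0.1·39 + 0.9·6 = 9.3
Option 2: 0.1·40 + 0.9·8 = 11.2
Option 3: 0.1·37 + 0.9·3 = 6.4
Option 4: 0.1·36 + 0.9·5 = 8.1
Option 5: 0.1·36 + 0.9·2 = 5.4
Highest Hurwicz score = 11.2 → Option 2.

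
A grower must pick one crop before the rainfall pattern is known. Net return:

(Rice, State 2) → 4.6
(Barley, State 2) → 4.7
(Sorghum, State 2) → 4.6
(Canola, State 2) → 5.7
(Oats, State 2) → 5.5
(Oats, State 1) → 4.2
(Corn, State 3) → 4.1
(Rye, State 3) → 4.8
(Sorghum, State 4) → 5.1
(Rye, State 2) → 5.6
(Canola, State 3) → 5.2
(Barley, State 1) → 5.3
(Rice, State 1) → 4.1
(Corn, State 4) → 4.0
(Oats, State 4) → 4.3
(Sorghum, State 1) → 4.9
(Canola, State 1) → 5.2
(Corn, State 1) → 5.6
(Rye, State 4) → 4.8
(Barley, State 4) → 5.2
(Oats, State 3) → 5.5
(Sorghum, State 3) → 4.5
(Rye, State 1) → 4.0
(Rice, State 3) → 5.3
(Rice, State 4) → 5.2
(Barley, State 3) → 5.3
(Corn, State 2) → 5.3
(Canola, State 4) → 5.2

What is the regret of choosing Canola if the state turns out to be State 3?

0.3

Best payoff under State 3 is 5.5.
Regret = 5.5 − 5.2 = 0.3.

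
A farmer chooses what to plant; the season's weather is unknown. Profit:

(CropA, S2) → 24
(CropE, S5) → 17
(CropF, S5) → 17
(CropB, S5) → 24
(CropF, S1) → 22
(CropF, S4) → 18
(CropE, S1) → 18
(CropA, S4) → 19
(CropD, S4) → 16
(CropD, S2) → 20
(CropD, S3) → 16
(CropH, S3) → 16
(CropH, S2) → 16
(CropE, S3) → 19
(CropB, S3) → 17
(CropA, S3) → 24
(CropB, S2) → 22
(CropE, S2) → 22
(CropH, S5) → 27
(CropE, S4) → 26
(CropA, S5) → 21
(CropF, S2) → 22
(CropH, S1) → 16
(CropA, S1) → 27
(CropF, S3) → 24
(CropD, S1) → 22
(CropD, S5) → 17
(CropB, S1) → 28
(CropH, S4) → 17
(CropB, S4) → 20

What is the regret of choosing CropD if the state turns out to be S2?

4

Best payoff under S2 is 24.
Regret = 24 − 20 = 4.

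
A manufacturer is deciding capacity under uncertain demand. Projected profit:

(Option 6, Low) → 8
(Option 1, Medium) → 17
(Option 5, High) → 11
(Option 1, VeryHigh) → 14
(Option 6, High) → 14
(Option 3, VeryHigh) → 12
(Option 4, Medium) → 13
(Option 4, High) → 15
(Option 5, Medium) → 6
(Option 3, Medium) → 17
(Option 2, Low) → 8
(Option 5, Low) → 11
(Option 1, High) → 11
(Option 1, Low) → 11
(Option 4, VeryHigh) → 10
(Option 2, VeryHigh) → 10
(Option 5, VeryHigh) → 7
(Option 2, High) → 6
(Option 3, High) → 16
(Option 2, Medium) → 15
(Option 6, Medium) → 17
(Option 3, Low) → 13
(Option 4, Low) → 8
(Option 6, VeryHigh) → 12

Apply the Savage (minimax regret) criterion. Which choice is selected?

Option 3

Column bests: Low=13, Medium=17, High=16, VeryHigh=14.
Option 1 regrets: 2, 0, 5, 0 → max 5
Option 2 regrets: 5, 2, 10, 4 → max 10
Option 3 regrets: 0, 0, 0, 2 → max 2
Option 4 regrets: 5, 4, 1, 4 → max 5
Option 5 regrets: 2, 11, 5, 7 → max 11
Option 6 regrets: 5, 0, 2, 2 → max 5
Smallest max regret = 2 → Option 3.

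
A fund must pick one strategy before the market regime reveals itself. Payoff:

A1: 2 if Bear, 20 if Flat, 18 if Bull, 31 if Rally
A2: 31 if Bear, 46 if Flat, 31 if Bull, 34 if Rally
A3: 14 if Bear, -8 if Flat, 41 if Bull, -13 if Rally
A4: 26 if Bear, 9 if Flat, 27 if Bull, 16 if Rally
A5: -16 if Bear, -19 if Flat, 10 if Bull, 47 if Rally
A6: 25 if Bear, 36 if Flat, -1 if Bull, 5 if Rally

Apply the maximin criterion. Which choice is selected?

Row minima: A1=2, A2=31, A3=-13, A4=9, A5=-19, A6=-1
Best worst-case = 31 → A2.

A2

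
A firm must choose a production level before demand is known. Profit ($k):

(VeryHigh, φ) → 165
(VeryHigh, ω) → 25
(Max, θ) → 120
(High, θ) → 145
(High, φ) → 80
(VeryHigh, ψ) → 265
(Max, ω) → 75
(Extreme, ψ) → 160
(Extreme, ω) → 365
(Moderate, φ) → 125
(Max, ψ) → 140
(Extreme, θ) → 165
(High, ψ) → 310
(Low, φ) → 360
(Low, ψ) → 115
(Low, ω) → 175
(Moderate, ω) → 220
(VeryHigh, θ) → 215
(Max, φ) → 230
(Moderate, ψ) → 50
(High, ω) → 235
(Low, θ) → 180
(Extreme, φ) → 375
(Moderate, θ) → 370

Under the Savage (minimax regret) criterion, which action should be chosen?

Low

Column bests: θ=370, φ=375, ψ=310, ω=365.
Low regrets: 190, 15, 195, 190 → max 195
Moderate regrets: 0, 250, 260, 145 → max 260
High regrets: 225, 295, 0, 130 → max 295
VeryHigh regrets: 155, 210, 45, 340 → max 340
Extreme regrets: 205, 0, 150, 0 → max 205
Max regrets: 250, 145, 170, 290 → max 290
Smallest max regret = 195 → Low.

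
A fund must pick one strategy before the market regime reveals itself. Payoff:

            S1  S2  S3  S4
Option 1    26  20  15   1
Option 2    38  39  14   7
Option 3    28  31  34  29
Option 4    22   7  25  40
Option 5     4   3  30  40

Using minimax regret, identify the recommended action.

Option 3

Column bests: S1=38, S2=39, S3=34, S4=40.
Option 1 regrets: 12, 19, 19, 39 → max 39
Option 2 regrets: 0, 0, 20, 33 → max 33
Option 3 regrets: 10, 8, 0, 11 → max 11
Option 4 regrets: 16, 32, 9, 0 → max 32
Option 5 regrets: 34, 36, 4, 0 → max 36
Smallest max regret = 11 → Option 3.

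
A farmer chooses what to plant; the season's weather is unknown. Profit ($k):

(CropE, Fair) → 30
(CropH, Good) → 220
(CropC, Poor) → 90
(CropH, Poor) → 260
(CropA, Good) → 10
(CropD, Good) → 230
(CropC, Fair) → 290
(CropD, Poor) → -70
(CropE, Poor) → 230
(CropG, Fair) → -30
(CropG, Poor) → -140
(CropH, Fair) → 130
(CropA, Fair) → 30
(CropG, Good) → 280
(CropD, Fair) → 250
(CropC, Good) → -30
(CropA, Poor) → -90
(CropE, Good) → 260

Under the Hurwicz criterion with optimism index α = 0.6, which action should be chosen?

CropH

CropC: 0.6·290 + 0.4·(-30) = 162
CropG: 0.6·280 + 0.4·(-140) = 112
CropA: 0.6·30 + 0.4·(-90) = -18
CropH: 0.6·260 + 0.4·130 = 208
CropD: 0.6·250 + 0.4·(-70) = 122
CropE: 0.6·260 + 0.4·30 = 168
Highest Hurwicz score = 208 → CropH.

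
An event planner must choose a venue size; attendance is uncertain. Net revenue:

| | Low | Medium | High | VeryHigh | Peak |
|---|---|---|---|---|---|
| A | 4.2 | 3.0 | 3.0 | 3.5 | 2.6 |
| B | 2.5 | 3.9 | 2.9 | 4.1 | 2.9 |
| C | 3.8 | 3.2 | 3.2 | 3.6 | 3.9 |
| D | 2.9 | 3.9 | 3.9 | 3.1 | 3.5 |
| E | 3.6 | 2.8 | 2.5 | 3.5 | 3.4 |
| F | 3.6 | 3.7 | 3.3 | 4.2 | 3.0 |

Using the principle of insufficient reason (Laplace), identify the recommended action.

F

Row averages: A=3.26, B=3.26, C=3.54, D=3.46, E=3.16, F=3.56
Highest average = 3.56 → F.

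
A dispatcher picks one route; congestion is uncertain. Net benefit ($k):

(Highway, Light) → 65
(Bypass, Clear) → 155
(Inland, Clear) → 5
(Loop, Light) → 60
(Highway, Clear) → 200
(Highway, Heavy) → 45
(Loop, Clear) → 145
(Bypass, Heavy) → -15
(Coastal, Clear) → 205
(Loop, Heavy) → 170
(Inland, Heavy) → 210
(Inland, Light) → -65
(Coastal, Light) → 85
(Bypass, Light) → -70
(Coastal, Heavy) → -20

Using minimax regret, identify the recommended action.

Column bests: Clear=205, Light=85, Heavy=210.
Highway regrets: 5, 20, 165 → max 165
Inland regrets: 200, 150, 0 → max 200
Bypass regrets: 50, 155, 225 → max 225
Loop regrets: 60, 25, 40 → max 60
Coastal regrets: 0, 0, 230 → max 230
Smallest max regret = 60 → Loop.

Loop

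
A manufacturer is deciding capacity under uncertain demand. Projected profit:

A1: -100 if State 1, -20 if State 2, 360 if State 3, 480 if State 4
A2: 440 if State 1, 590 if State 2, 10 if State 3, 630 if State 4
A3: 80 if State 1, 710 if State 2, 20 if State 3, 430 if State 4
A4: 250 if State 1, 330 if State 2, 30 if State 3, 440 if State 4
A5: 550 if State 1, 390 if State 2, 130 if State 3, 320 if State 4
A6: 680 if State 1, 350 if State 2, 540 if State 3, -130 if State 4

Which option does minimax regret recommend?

Column bests: State 1=680, State 2=710, State 3=540, State 4=630.
A1 regrets: 780, 730, 180, 150 → max 780
A2 regrets: 240, 120, 530, 0 → max 530
A3 regrets: 600, 0, 520, 200 → max 600
A4 regrets: 430, 380, 510, 190 → max 510
A5 regrets: 130, 320, 410, 310 → max 410
A6 regrets: 0, 360, 0, 760 → max 760
Smallest max regret = 410 → A5.

A5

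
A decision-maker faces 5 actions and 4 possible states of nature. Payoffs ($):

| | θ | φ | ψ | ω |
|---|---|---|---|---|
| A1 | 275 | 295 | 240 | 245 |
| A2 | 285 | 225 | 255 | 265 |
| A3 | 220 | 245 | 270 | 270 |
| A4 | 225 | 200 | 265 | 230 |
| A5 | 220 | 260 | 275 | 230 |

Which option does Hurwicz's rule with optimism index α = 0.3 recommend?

A1: 0.3·295 + 0.7·240 = 256.5
A2: 0.3·285 + 0.7·225 = 243
A3: 0.3·270 + 0.7·220 = 235
A4: 0.3·265 + 0.7·200 = 219.5
A5: 0.3·275 + 0.7·220 = 236.5
Highest Hurwicz score = 256.5 → A1.

A1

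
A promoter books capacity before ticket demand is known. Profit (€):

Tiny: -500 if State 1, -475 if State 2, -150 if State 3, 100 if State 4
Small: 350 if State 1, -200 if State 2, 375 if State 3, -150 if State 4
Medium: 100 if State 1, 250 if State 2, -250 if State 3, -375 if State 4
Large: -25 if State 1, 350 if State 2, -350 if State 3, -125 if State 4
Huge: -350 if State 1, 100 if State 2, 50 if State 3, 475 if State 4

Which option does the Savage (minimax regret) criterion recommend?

Column bests: State 1=350, State 2=350, State 3=375, State 4=475.
Tiny regrets: 850, 825, 525, 375 → max 850
Small regrets: 0, 550, 0, 625 → max 625
Medium regrets: 250, 100, 625, 850 → max 850
Large regrets: 375, 0, 725, 600 → max 725
Huge regrets: 700, 250, 325, 0 → max 700
Smallest max regret = 625 → Small.

Small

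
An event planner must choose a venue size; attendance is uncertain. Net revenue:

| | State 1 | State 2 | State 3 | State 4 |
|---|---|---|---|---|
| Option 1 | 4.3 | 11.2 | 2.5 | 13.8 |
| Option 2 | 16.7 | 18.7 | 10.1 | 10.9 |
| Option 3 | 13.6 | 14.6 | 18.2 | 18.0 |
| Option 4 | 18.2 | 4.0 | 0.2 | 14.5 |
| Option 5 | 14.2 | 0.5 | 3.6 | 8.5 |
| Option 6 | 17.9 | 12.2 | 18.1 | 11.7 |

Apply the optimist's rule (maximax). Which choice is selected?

Option 2

Row maxima: Option 1=13.8, Option 2=18.7, Option 3=18.2, Option 4=18.2, Option 5=14.2, Option 6=18.1
Best best-case = 18.7 → Option 2.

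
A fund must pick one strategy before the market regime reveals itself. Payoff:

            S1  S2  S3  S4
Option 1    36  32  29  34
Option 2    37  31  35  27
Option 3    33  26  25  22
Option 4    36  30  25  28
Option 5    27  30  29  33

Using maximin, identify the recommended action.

Option 1

Row minima: Option 1=29, Option 2=27, Option 3=22, Option 4=25, Option 5=27
Best worst-case = 29 → Option 1.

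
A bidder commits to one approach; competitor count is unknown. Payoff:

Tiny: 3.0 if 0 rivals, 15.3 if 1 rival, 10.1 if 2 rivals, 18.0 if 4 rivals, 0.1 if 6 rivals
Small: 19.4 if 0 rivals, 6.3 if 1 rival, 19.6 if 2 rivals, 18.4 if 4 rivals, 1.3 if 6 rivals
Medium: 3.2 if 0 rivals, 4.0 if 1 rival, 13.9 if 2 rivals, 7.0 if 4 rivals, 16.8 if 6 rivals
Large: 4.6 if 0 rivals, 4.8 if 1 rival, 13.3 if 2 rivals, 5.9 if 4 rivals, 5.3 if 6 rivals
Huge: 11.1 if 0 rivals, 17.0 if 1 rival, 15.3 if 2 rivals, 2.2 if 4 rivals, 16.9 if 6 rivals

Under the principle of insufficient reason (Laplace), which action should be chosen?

Small

Row averages: Tiny=9.3, Small=13, Medium=8.98, Large=6.78, Huge=12.5
Highest average = 13 → Small.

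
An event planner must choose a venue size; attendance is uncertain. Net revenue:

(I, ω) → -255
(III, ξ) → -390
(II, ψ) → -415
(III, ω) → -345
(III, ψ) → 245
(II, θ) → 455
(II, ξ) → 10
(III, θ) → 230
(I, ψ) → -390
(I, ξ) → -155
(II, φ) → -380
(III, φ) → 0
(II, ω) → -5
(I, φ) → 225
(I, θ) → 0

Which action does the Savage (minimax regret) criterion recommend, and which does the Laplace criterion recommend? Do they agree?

Column bests: θ=455, φ=225, ψ=245, ω=-5, ξ=10.
I regrets: 455, 0, 635, 250, 165 → max 635
II regrets: 0, 605, 660, 0, 0 → max 660
III regrets: 225, 225, 0, 340, 400 → max 400
Smallest max regret = 400 → III.
Row averages: I=-115, II=-67, III=-52
Highest average = -52 → III.

minimax regret → III; laplace → III (agree)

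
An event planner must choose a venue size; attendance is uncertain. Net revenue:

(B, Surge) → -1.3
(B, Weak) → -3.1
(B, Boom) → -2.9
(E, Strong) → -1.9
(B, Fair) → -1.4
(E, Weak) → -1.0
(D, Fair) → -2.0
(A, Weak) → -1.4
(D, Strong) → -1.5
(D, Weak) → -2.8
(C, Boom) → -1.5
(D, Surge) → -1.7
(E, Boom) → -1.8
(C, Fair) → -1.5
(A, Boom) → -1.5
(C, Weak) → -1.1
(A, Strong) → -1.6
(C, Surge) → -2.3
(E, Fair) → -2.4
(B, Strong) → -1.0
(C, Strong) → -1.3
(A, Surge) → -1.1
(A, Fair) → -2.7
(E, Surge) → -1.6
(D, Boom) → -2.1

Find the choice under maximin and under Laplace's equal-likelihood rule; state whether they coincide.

Row minima: A=-2.7, B=-3.1, C=-2.3, D=-2.8, E=-2.4
Best worst-case = -2.3 → C.
Row averages: A=-1.66, B=-1.94, C=-1.54, D=-2.02, E=-1.74
Highest average = -1.54 → C.

maximin → C; laplace → C (agree)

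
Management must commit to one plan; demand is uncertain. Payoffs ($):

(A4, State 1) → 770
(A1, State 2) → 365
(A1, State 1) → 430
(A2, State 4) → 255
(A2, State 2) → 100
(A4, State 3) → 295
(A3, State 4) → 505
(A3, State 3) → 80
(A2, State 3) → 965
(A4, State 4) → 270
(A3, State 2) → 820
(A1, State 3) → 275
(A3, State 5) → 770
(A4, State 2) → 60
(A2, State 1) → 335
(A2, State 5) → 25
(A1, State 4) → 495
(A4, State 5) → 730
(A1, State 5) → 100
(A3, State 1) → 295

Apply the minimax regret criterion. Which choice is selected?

A1

Column bests: State 1=770, State 2=820, State 3=965, State 4=505, State 5=770.
A1 regrets: 340, 455, 690, 10, 670 → max 690
A2 regrets: 435, 720, 0, 250, 745 → max 745
A3 regrets: 475, 0, 885, 0, 0 → max 885
A4 regrets: 0, 760, 670, 235, 40 → max 760
Smallest max regret = 690 → A1.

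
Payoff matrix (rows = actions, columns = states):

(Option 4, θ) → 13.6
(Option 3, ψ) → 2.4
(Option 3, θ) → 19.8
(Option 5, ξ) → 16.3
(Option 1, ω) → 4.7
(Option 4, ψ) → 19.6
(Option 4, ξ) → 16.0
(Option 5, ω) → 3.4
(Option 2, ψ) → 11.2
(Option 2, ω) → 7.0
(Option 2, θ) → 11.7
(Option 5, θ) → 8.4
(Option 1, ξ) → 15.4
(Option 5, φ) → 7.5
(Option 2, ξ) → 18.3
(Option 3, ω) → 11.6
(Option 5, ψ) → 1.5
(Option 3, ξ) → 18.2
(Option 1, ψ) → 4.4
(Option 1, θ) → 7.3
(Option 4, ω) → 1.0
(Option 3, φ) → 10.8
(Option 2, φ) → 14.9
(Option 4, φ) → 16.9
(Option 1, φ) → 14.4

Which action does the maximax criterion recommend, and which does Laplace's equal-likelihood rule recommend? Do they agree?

maximax → Option 3; laplace → Option 4 (disagree)

Row maxima: Option 1=15.4, Option 2=18.3, Option 3=19.8, Option 4=19.6, Option 5=16.3
Best best-case = 19.8 → Option 3.
Row averages: Option 1=9.24, Option 2=12.62, Option 3=12.56, Option 4=13.42, Option 5=7.42
Highest average = 13.42 → Option 4.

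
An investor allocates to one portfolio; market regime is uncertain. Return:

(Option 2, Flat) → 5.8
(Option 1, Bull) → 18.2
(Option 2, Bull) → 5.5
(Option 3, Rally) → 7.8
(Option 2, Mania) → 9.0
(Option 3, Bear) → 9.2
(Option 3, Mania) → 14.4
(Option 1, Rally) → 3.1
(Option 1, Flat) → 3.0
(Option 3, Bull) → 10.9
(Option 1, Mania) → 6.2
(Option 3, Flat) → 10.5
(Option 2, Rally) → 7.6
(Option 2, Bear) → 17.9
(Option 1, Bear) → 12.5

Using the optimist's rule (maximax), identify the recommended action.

Row maxima: Option 1=18.2, Option 2=17.9, Option 3=14.4
Best best-case = 18.2 → Option 1.

Option 1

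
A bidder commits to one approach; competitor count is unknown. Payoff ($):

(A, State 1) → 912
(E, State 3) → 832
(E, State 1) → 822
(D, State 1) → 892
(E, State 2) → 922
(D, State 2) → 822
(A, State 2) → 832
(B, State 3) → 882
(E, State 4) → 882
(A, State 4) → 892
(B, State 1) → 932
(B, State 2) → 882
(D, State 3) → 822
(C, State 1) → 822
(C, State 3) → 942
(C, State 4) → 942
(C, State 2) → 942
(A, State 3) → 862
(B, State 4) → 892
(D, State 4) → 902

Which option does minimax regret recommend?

Column bests: State 1=932, State 2=942, State 3=942, State 4=942.
A regrets: 20, 110, 80, 50 → max 110
B regrets: 0, 60, 60, 50 → max 60
C regrets: 110, 0, 0, 0 → max 110
D regrets: 40, 120, 120, 40 → max 120
E regrets: 110, 20, 110, 60 → max 110
Smallest max regret = 60 → B.

B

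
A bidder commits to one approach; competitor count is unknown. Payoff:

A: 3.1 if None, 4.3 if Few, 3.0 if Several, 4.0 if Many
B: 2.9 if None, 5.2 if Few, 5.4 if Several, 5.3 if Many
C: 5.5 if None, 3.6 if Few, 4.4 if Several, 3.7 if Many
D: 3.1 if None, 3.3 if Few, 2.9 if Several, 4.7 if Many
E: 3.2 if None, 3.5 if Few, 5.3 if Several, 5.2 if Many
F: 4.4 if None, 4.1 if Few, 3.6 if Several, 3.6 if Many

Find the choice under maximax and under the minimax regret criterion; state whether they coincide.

maximax → C; minimax regret → C (agree)

Row maxima: A=4.3, B=5.4, C=5.5, D=4.7, E=5.3, F=4.4
Best best-case = 5.5 → C.
Column bests: None=5.5, Few=5.2, Several=5.4, Many=5.3.
A regrets: 2.4, 0.9, 2.4, 1.3 → max 2.4
B regrets: 2.6, 0.0, 0.0, 0.0 → max 2.6
C regrets: 0.0, 1.6, 1.0, 1.6 → max 1.6
D regrets: 2.4, 1.9, 2.5, 0.6 → max 2.5
E regrets: 2.3, 1.7, 0.1, 0.1 → max 2.3
F regrets: 1.1, 1.1, 1.8, 1.7 → max 1.8
Smallest max regret = 1.6 → C.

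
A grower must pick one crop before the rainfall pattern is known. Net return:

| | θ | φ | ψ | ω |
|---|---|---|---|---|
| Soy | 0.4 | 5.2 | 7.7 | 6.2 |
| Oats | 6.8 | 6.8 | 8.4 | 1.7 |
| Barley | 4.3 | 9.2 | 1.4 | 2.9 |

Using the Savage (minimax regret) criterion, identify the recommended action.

Column bests: θ=6.8, φ=9.2, ψ=8.4, ω=6.2.
Soy regrets: 6.4, 4.0, 0.7, 0.0 → max 6.4
Oats regrets: 0.0, 2.4, 0.0, 4.5 → max 4.5
Barley regrets: 2.5, 0.0, 7.0, 3.3 → max 7.0
Smallest max regret = 4.5 → Oats.

Oats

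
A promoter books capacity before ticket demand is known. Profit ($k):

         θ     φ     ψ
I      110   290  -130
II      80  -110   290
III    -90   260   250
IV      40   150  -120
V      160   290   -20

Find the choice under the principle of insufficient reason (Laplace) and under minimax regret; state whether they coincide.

laplace → V; minimax regret → III (disagree)

Row averages: I=90, II=260/3, III=140, IV=70/3, V=430/3
Highest average = 430/3 → V.
Column bests: θ=160, φ=290, ψ=290.
I regrets: 50, 0, 420 → max 420
II regrets: 80, 400, 0 → max 400
III regrets: 250, 30, 40 → max 250
IV regrets: 120, 140, 410 → max 410
V regrets: 0, 0, 310 → max 310
Smallest max regret = 250 → III.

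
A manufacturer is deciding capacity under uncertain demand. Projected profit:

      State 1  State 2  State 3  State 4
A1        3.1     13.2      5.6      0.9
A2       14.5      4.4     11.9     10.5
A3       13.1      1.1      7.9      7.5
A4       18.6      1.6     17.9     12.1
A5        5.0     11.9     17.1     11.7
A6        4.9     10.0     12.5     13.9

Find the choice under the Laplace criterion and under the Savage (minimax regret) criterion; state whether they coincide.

laplace → A4; minimax regret → A2 (disagree)

Row averages: A1=5.7, A2=10.325, A3=7.4, A4=12.55, A5=11.425, A6=10.325
Highest average = 12.55 → A4.
Column bests: State 1=18.6, State 2=13.2, State 3=17.9, State 4=13.9.
A1 regrets: 15.5, 0.0, 12.3, 13.0 → max 15.5
A2 regrets: 4.1, 8.8, 6.0, 3.4 → max 8.8
A3 regrets: 5.5, 12.1, 10.0, 6.4 → max 12.1
A4 regrets: 0.0, 11.6, 0.0, 1.8 → max 11.6
A5 regrets: 13.6, 1.3, 0.8, 2.2 → max 13.6
A6 regrets: 13.7, 3.2, 5.4, 0.0 → max 13.7
Smallest max regret = 8.8 → A2.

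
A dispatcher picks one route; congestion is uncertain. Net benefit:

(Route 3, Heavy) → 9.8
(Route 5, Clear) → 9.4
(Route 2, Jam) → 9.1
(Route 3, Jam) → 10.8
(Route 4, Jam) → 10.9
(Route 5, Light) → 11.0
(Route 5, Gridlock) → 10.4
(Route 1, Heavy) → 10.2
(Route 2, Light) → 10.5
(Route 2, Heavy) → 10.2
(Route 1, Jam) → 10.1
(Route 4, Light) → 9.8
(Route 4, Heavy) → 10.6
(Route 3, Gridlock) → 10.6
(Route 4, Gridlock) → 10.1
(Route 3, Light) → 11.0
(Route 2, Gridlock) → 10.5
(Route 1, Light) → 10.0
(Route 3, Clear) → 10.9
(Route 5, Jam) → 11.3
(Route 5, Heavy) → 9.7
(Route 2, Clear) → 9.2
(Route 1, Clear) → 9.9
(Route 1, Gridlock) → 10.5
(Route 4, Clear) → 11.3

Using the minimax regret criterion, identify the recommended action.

Column bests: Clear=11.3, Light=11.0, Heavy=10.6, Jam=11.3, Gridlock=10.6.
Route 1 regrets: 1.4, 1.0, 0.4, 1.2, 0.1 → max 1.4
Route 2 regrets: 2.1, 0.5, 0.4, 2.2, 0.1 → max 2.2
Route 3 regrets: 0.4, 0.0, 0.8, 0.5, 0.0 → max 0.8
Route 4 regrets: 0.0, 1.2, 0.0, 0.4, 0.5 → max 1.2
Route 5 regrets: 1.9, 0.0, 0.9, 0.0, 0.2 → max 1.9
Smallest max regret = 0.8 → Route 3.

Route 3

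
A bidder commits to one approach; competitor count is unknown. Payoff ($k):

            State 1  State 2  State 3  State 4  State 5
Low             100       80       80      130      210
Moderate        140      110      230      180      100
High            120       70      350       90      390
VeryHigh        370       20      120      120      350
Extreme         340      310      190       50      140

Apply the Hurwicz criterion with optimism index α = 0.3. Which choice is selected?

Low: 0.3·210 + 0.7·80 = 119
Moderate: 0.3·230 + 0.7·100 = 139
High: 0.3·390 + 0.7·70 = 166
VeryHigh: 0.3·370 + 0.7·20 = 125
Extreme: 0.3·340 + 0.7·50 = 137
Highest Hurwicz score = 166 → High.

High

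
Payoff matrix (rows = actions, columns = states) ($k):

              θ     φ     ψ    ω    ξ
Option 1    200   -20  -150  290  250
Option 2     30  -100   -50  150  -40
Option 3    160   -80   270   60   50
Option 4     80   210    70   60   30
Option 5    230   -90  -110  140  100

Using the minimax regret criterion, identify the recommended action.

Column bests: θ=230, φ=210, ψ=270, ω=290, ξ=250.
Option 1 regrets: 30, 230, 420, 0, 0 → max 420
Option 2 regrets: 200, 310, 320, 140, 290 → max 320
Option 3 regrets: 70, 290, 0, 230, 200 → max 290
Option 4 regrets: 150, 0, 200, 230, 220 → max 230
Option 5 regrets: 0, 300, 380, 150, 150 → max 380
Smallest max regret = 230 → Option 4.

Option 4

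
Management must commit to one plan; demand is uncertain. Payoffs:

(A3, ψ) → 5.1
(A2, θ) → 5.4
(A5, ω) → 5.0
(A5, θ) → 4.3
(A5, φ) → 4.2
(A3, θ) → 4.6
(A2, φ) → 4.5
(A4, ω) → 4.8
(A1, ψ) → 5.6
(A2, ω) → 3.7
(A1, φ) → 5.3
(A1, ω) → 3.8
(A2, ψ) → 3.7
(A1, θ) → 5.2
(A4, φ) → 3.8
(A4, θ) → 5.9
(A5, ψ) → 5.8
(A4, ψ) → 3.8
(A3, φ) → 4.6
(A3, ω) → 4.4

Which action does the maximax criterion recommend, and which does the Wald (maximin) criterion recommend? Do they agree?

Row maxima: A1=5.6, A2=5.4, A3=5.1, A4=5.9, A5=5.8
Best best-case = 5.9 → A4.
Row minima: A1=3.8, A2=3.7, A3=4.4, A4=3.8, A5=4.2
Best worst-case = 4.4 → A3.

maximax → A4; maximin → A3 (disagree)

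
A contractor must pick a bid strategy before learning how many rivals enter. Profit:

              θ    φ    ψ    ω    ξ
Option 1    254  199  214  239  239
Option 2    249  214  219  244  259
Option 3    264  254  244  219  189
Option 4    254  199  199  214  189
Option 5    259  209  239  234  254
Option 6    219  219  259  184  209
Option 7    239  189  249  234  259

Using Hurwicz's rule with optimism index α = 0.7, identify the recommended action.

Option 1: 0.7·254 + 0.3·199 = 237.5
Option 2: 0.7·259 + 0.3·214 = 245.5
Option 3: 0.7·264 + 0.3·189 = 241.5
Option 4: 0.7·254 + 0.3·189 = 234.5
Option 5: 0.7·259 + 0.3·209 = 244
Option 6: 0.7·259 + 0.3·184 = 236.5
Option 7: 0.7·259 + 0.3·189 = 238
Highest Hurwicz score = 245.5 → Option 2.

Option 2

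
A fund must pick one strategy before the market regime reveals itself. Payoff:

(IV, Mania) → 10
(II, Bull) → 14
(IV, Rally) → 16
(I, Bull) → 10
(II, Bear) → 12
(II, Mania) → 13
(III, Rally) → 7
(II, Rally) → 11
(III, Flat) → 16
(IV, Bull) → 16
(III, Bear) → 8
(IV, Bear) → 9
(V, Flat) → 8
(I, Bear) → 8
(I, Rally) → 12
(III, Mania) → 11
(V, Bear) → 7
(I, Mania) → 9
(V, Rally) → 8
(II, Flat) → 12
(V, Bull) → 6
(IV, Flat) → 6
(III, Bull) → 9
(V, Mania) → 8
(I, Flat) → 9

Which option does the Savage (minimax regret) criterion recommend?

Column bests: Bear=12, Flat=16, Bull=16, Rally=16, Mania=13.
I regrets: 4, 7, 6, 4, 4 → max 7
II regrets: 0, 4, 2, 5, 0 → max 5
III regrets: 4, 0, 7, 9, 2 → max 9
IV regrets: 3, 10, 0, 0, 3 → max 10
V regrets: 5, 8, 10, 8, 5 → max 10
Smallest max regret = 5 → II.

II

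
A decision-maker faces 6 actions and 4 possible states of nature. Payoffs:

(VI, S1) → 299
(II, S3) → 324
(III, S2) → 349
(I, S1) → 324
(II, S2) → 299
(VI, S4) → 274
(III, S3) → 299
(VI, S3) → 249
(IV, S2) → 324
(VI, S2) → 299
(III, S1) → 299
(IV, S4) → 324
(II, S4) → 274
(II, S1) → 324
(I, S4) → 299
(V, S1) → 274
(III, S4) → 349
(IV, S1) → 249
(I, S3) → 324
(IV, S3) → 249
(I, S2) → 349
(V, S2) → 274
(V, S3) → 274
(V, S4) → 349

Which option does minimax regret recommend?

Column bests: S1=324, S2=349, S3=324, S4=349.
I regrets: 0, 0, 0, 50 → max 50
II regrets: 0, 50, 0, 75 → max 75
III regrets: 25, 0, 25, 0 → max 25
IV regrets: 75, 25, 75, 25 → max 75
V regrets: 50, 75, 50, 0 → max 75
VI regrets: 25, 50, 75, 75 → max 75
Smallest max regret = 25 → III.

III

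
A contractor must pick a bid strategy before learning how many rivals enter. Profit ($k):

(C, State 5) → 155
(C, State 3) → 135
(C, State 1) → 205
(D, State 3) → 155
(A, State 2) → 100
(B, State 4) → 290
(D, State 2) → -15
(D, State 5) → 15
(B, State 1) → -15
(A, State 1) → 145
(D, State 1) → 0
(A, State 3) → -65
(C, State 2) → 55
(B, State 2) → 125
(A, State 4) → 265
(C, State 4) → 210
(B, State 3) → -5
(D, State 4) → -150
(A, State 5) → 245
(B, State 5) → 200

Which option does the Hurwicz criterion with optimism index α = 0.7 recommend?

B

A: 0.7·265 + 0.3·(-65) = 166
B: 0.7·290 + 0.3·(-15) = 198.5
C: 0.7·210 + 0.3·55 = 163.5
D: 0.7·155 + 0.3·(-150) = 63.5
Highest Hurwicz score = 198.5 → B.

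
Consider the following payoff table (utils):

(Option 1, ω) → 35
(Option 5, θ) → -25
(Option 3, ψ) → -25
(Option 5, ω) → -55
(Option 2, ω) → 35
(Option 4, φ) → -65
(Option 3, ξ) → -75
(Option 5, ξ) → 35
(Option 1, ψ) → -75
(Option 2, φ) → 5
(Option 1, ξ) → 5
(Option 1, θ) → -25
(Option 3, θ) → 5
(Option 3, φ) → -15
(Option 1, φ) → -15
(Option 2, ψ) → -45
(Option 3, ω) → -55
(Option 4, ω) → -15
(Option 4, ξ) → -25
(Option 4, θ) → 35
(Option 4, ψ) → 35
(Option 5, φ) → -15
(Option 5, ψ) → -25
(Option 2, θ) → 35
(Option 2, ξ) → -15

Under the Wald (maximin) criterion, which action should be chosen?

Option 2

Row minima: Option 1=-75, Option 2=-45, Option 3=-75, Option 4=-65, Option 5=-55
Best worst-case = -45 → Option 2.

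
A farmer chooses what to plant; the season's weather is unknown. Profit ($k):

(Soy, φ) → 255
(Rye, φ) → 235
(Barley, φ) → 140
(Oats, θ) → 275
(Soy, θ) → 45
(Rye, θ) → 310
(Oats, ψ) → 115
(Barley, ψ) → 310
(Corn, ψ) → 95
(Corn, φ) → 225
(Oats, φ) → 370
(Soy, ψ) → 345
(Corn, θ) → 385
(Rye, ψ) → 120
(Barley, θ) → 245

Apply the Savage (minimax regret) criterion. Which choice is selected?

Column bests: θ=385, φ=370, ψ=345.
Corn regrets: 0, 145, 250 → max 250
Barley regrets: 140, 230, 35 → max 230
Rye regrets: 75, 135, 225 → max 225
Soy regrets: 340, 115, 0 → max 340
Oats regrets: 110, 0, 230 → max 230
Smallest max regret = 225 → Rye.

Rye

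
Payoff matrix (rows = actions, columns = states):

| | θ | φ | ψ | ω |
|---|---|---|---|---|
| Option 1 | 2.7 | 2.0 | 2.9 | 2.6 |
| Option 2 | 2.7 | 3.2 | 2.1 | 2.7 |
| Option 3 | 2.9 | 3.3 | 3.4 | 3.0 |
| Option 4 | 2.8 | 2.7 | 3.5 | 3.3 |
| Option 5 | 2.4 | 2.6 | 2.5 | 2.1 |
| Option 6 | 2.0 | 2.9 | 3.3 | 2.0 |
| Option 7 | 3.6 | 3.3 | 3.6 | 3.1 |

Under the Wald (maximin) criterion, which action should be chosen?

Option 7

Row minima: Option 1=2.0, Option 2=2.1, Option 3=2.9, Option 4=2.7, Option 5=2.1, Option 6=2.0, Option 7=3.1
Best worst-case = 3.1 → Option 7.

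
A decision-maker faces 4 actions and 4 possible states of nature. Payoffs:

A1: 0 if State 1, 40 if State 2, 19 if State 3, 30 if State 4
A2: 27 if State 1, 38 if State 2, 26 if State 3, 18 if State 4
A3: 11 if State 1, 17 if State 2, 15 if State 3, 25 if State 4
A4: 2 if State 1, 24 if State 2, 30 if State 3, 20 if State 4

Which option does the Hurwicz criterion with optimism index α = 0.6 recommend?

A2

A1: 0.6·40 + 0.4·0 = 24
A2: 0.6·38 + 0.4·18 = 30
A3: 0.6·25 + 0.4·11 = 19.4
A4: 0.6·30 + 0.4·2 = 18.8
Highest Hurwicz score = 30 → A2.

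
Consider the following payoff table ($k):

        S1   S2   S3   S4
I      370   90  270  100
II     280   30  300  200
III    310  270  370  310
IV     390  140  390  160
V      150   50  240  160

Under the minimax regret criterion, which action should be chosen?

III

Column bests: S1=390, S2=270, S3=390, S4=310.
I regrets: 20, 180, 120, 210 → max 210
II regrets: 110, 240, 90, 110 → max 240
III regrets: 80, 0, 20, 0 → max 80
IV regrets: 0, 130, 0, 150 → max 150
V regrets: 240, 220, 150, 150 → max 240
Smallest max regret = 80 → III.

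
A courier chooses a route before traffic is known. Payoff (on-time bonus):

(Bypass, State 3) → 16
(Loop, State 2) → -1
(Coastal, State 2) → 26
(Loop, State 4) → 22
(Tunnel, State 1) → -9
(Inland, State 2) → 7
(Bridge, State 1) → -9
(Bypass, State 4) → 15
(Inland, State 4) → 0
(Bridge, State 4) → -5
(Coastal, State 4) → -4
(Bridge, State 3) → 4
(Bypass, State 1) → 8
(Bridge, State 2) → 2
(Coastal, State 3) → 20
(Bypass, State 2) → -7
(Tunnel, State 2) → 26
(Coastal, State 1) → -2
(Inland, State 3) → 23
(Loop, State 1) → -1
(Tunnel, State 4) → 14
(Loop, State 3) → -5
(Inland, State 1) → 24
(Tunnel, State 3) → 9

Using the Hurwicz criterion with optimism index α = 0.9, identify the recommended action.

Coastal

Loop: 0.9·22 + 0.1·(-5) = 19.3
Bridge: 0.9·4 + 0.1·(-9) = 2.7
Inland: 0.9·24 + 0.1·0 = 21.6
Coastal: 0.9·26 + 0.1·(-4) = 23
Tunnel: 0.9·26 + 0.1·(-9) = 22.5
Bypass: 0.9·16 + 0.1·(-7) = 13.7
Highest Hurwicz score = 23 → Coastal.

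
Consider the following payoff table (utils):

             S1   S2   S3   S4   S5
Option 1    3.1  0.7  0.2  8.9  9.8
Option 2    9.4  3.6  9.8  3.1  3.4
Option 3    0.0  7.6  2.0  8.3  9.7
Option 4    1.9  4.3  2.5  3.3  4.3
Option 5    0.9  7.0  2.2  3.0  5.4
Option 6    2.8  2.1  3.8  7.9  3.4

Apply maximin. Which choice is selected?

Option 2

Row minima: Option 1=0.2, Option 2=3.1, Option 3=0.0, Option 4=1.9, Option 5=0.9, Option 6=2.1
Best worst-case = 3.1 → Option 2.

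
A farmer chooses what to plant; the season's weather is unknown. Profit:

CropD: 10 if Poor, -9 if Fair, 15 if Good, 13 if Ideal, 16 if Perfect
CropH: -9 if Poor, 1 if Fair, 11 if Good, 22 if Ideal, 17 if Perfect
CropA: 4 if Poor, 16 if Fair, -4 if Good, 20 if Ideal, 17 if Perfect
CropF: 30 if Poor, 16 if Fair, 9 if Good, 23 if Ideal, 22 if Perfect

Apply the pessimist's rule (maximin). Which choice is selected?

Row minima: CropD=-9, CropH=-9, CropA=-4, CropF=9
Best worst-case = 9 → CropF.

CropF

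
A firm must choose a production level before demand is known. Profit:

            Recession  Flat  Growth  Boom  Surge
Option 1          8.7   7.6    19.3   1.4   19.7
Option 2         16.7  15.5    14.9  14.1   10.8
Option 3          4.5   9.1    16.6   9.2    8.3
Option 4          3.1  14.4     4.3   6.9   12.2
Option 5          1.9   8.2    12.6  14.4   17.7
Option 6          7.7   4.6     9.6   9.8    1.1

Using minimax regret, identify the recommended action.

Option 2

Column bests: Recession=16.7, Flat=15.5, Growth=19.3, Boom=14.4, Surge=19.7.
Option 1 regrets: 8.0, 7.9, 0.0, 13.0, 0.0 → max 13.0
Option 2 regrets: 0.0, 0.0, 4.4, 0.3, 8.9 → max 8.9
Option 3 regrets: 12.2, 6.4, 2.7, 5.2, 11.4 → max 12.2
Option 4 regrets: 13.6, 1.1, 15.0, 7.5, 7.5 → max 15.0
Option 5 regrets: 14.8, 7.3, 6.7, 0.0, 2.0 → max 14.8
Option 6 regrets: 9.0, 10.9, 9.7, 4.6, 18.6 → max 18.6
Smallest max regret = 8.9 → Option 2.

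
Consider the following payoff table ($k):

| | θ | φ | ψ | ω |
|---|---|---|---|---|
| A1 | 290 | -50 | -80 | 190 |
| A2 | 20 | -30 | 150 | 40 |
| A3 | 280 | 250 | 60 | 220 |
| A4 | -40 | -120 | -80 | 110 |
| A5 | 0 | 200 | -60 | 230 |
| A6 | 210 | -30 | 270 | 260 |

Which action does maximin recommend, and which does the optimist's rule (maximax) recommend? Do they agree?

maximin → A3; maximax → A1 (disagree)

Row minima: A1=-80, A2=-30, A3=60, A4=-120, A5=-60, A6=-30
Best worst-case = 60 → A3.
Row maxima: A1=290, A2=150, A3=280, A4=110, A5=230, A6=270
Best best-case = 290 → A1.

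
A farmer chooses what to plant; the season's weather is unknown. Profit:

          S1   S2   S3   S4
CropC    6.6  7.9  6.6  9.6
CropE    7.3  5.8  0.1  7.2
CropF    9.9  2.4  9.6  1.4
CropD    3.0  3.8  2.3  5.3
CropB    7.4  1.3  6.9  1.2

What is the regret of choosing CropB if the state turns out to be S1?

Best payoff under S1 is 9.9.
Regret = 9.9 − 7.4 = 2.5.

2.5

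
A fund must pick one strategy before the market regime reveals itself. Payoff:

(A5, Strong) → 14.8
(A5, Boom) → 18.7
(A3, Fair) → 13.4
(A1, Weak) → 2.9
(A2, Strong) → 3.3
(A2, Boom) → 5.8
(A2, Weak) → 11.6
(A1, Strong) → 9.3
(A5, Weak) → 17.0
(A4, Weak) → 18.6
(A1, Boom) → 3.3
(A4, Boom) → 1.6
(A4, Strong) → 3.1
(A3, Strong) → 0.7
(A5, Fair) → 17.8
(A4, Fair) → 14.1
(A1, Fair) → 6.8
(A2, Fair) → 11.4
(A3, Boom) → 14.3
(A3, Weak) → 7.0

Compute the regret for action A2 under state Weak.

Best payoff under Weak is 18.6.
Regret = 18.6 − 11.6 = 7.0.

7.0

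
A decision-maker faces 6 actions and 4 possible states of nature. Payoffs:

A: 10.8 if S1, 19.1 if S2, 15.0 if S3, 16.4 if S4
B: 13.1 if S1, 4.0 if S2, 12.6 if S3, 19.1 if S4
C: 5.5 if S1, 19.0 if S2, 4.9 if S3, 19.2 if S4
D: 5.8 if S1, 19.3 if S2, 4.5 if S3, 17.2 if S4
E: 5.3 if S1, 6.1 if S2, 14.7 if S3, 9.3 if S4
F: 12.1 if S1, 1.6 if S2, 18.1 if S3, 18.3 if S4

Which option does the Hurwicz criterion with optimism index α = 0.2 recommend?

A

A: 0.2·19.1 + 0.8·10.8 = 12.46
B: 0.2·19.1 + 0.8·4.0 = 7.02
C: 0.2·19.2 + 0.8·4.9 = 7.76
D: 0.2·19.3 + 0.8·4.5 = 7.46
E: 0.2·14.7 + 0.8·5.3 = 7.18
F: 0.2·18.3 + 0.8·1.6 = 4.94
Highest Hurwicz score = 12.46 → A.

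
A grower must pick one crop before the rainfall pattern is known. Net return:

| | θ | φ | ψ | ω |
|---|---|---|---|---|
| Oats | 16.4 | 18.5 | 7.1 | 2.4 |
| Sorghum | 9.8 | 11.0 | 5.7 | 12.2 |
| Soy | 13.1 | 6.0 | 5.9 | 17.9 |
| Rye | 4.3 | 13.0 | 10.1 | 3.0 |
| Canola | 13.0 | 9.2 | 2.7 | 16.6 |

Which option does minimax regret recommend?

Sorghum

Column bests: θ=16.4, φ=18.5, ψ=10.1, ω=17.9.
Oats regrets: 0.0, 0.0, 3.0, 15.5 → max 15.5
Sorghum regrets: 6.6, 7.5, 4.4, 5.7 → max 7.5
Soy regrets: 3.3, 12.5, 4.2, 0.0 → max 12.5
Rye regrets: 12.1, 5.5, 0.0, 14.9 → max 14.9
Canola regrets: 3.4, 9.3, 7.4, 1.3 → max 9.3
Smallest max regret = 7.5 → Sorghum.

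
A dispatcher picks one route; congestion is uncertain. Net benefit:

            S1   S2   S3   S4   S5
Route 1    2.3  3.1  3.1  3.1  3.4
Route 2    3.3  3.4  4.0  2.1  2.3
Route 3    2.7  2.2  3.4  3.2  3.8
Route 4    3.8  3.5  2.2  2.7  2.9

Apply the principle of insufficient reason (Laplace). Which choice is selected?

Route 3

Row averages: Route 1=3, Route 2=3.02, Route 3=3.06, Route 4=3.02
Highest average = 3.06 → Route 3.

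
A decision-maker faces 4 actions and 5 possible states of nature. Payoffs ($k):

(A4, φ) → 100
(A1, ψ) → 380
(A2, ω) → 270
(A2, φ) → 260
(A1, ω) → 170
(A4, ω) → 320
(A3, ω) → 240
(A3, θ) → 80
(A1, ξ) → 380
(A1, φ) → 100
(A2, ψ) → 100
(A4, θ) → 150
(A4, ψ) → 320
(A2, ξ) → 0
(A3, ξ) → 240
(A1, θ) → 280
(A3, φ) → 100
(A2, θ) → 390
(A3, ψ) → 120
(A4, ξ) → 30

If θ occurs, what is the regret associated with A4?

240

Best payoff under θ is 390.
Regret = 390 − 150 = 240.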